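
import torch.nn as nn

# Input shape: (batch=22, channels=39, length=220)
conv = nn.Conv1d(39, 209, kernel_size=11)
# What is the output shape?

Input shape: (22, 39, 220)
Output shape: (22, 209, 210)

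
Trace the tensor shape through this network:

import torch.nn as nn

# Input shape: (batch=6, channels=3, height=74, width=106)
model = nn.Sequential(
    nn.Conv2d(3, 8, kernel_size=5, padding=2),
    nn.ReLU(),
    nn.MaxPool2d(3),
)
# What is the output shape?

Input shape: (6, 3, 74, 106)
  -> after Conv2d: (6, 8, 74, 106)
  -> after ReLU: (6, 8, 74, 106)
Output shape: (6, 8, 24, 35)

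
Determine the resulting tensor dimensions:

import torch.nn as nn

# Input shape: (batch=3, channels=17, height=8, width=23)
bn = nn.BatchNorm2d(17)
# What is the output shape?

Input shape: (3, 17, 8, 23)
Output shape: (3, 17, 8, 23)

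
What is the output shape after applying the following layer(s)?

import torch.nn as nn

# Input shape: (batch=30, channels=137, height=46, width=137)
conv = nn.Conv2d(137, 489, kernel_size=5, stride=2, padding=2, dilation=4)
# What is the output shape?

Input shape: (30, 137, 46, 137)
Output shape: (30, 489, 17, 63)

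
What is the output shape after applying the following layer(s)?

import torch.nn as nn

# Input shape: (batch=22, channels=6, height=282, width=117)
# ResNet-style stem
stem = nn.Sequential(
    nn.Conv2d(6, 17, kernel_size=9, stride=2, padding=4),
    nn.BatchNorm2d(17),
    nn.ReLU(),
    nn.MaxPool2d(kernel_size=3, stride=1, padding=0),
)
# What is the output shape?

Input shape: (22, 6, 282, 117)
  -> after Conv2d 9x9 stride=2: (22, 17, 141, 59)
Output shape: (22, 17, 139, 57)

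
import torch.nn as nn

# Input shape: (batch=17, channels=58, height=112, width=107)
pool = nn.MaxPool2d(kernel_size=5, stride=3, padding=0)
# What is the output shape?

Input shape: (17, 58, 112, 107)
Output shape: (17, 58, 36, 35)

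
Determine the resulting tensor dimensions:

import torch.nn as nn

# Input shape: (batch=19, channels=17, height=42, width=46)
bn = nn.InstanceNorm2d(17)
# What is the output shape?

Input shape: (19, 17, 42, 46)
Output shape: (19, 17, 42, 46)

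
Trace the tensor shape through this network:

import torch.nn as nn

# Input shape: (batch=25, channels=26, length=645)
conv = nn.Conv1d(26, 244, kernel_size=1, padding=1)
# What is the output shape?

Input shape: (25, 26, 645)
Output shape: (25, 244, 647)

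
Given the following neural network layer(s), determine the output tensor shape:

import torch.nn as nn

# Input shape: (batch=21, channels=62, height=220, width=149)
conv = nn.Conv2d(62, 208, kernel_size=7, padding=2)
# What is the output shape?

Input shape: (21, 62, 220, 149)
Output shape: (21, 208, 218, 147)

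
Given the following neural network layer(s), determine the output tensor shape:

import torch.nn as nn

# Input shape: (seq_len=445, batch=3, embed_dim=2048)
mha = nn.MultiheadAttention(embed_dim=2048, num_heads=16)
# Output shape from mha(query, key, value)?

Input shape: (445, 3, 2048)
Output shape: (445, 3, 2048)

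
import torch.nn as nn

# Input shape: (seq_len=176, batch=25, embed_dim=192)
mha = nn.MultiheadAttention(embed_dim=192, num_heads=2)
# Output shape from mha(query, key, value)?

Input shape: (176, 25, 192)
Output shape: (176, 25, 192)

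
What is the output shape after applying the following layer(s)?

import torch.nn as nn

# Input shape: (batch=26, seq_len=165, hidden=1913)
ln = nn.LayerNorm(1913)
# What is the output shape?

Input shape: (26, 165, 1913)
Output shape: (26, 165, 1913)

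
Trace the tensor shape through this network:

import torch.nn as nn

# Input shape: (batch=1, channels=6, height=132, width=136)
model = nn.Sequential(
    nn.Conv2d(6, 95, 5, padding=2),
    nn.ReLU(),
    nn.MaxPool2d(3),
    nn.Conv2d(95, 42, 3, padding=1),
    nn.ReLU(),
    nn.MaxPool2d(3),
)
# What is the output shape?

Input shape: (1, 6, 132, 136)
  -> after first Conv2d: (1, 95, 132, 136)
  -> after first MaxPool2d: (1, 95, 44, 45)
  -> after second Conv2d: (1, 42, 44, 45)
Output shape: (1, 42, 14, 15)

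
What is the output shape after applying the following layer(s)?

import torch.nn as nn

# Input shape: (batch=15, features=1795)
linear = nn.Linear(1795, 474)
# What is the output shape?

Input shape: (15, 1795)
Output shape: (15, 474)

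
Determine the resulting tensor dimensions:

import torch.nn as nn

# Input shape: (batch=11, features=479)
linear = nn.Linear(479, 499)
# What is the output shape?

Input shape: (11, 479)
Output shape: (11, 499)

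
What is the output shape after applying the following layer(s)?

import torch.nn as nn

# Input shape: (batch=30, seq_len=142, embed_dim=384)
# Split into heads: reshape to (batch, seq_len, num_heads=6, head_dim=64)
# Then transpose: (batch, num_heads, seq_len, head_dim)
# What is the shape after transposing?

Input shape: (30, 142, 384)
  -> after reshape: (30, 142, 6, 64)
Output shape: (30, 6, 142, 64)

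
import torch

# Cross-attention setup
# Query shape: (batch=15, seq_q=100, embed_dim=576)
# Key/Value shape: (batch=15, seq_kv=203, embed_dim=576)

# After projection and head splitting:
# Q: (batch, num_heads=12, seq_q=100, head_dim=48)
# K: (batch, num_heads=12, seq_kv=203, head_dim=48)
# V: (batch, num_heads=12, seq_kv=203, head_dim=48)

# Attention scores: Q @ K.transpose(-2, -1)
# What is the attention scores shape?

Input shape: (15, 100, 576)
Output shape: (15, 12, 100, 203)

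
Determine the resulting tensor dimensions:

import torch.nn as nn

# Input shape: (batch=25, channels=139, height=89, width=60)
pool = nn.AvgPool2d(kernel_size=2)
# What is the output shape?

Input shape: (25, 139, 89, 60)
Output shape: (25, 139, 44, 30)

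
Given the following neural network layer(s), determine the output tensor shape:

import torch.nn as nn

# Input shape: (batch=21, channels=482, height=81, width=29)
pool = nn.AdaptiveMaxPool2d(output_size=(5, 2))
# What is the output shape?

Input shape: (21, 482, 81, 29)
Output shape: (21, 482, 5, 2)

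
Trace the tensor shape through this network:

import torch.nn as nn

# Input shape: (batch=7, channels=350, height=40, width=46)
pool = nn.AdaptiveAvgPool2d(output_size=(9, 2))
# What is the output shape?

Input shape: (7, 350, 40, 46)
Output shape: (7, 350, 9, 2)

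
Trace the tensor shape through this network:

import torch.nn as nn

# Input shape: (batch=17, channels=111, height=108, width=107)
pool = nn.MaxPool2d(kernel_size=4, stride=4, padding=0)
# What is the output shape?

Input shape: (17, 111, 108, 107)
Output shape: (17, 111, 27, 26)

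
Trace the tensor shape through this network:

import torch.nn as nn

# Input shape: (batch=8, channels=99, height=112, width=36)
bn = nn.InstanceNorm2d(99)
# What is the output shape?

Input shape: (8, 99, 112, 36)
Output shape: (8, 99, 112, 36)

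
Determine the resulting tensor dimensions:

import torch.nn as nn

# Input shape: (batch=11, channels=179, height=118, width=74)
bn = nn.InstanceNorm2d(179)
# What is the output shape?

Input shape: (11, 179, 118, 74)
Output shape: (11, 179, 118, 74)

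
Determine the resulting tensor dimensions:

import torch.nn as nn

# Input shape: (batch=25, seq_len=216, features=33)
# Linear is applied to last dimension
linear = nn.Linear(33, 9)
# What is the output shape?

Input shape: (25, 216, 33)
Output shape: (25, 216, 9)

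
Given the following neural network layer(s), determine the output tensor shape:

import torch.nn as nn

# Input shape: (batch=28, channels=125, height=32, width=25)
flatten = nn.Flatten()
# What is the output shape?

Input shape: (28, 125, 32, 25)
Output shape: (28, 100000)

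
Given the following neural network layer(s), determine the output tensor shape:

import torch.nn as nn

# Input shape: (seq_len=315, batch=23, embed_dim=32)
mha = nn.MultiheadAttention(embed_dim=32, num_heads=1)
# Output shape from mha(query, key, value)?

Input shape: (315, 23, 32)
Output shape: (315, 23, 32)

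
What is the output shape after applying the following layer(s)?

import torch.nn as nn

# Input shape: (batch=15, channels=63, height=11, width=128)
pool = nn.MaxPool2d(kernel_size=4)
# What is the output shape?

Input shape: (15, 63, 11, 128)
Output shape: (15, 63, 2, 32)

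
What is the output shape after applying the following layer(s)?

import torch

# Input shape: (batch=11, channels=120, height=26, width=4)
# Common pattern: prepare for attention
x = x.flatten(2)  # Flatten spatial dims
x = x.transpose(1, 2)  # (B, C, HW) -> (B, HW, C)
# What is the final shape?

Input shape: (11, 120, 26, 4)
  -> after flatten(2): (11, 120, 104)
Output shape: (11, 104, 120)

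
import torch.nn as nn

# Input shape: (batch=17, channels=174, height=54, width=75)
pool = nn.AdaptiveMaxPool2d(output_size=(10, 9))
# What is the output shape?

Input shape: (17, 174, 54, 75)
Output shape: (17, 174, 10, 9)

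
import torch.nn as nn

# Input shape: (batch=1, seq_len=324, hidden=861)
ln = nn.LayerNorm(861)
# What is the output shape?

Input shape: (1, 324, 861)
Output shape: (1, 324, 861)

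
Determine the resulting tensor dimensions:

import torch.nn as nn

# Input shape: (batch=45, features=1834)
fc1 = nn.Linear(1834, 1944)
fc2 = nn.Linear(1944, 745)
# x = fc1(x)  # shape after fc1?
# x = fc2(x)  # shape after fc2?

Input shape: (45, 1834)
  -> after fc1: (45, 1944)
Output shape: (45, 745)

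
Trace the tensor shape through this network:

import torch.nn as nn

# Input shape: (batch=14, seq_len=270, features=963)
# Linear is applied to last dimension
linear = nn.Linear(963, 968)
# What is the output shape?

Input shape: (14, 270, 963)
Output shape: (14, 270, 968)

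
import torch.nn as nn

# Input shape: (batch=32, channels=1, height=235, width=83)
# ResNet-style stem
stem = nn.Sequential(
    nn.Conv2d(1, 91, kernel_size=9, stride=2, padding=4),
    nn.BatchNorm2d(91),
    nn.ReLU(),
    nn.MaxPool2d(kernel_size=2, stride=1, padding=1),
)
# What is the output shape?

Input shape: (32, 1, 235, 83)
  -> after Conv2d 9x9 stride=2: (32, 91, 118, 42)
Output shape: (32, 91, 119, 43)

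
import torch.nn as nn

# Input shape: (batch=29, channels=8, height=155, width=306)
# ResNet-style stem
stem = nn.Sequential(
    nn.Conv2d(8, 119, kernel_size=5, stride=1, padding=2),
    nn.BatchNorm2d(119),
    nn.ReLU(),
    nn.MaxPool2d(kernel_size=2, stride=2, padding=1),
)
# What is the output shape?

Input shape: (29, 8, 155, 306)
  -> after Conv2d 5x5 stride=1: (29, 119, 155, 306)
Output shape: (29, 119, 78, 154)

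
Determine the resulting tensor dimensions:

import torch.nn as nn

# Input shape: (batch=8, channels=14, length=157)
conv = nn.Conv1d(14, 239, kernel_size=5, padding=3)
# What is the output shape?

Input shape: (8, 14, 157)
Output shape: (8, 239, 159)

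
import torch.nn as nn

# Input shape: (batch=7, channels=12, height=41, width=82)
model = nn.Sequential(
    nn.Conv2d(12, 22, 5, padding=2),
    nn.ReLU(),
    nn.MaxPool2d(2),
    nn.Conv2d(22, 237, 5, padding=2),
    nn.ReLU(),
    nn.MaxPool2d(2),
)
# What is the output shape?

Input shape: (7, 12, 41, 82)
  -> after first Conv2d: (7, 22, 41, 82)
  -> after first MaxPool2d: (7, 22, 20, 41)
  -> after second Conv2d: (7, 237, 20, 41)
Output shape: (7, 237, 10, 20)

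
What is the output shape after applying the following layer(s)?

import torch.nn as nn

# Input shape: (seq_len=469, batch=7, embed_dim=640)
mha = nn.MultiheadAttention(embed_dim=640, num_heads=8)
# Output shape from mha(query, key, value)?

Input shape: (469, 7, 640)
Output shape: (469, 7, 640)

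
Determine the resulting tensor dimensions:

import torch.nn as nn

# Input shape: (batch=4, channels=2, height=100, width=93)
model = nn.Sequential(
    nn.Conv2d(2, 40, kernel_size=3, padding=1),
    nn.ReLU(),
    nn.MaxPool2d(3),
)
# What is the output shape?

Input shape: (4, 2, 100, 93)
  -> after Conv2d: (4, 40, 100, 93)
  -> after ReLU: (4, 40, 100, 93)
Output shape: (4, 40, 33, 31)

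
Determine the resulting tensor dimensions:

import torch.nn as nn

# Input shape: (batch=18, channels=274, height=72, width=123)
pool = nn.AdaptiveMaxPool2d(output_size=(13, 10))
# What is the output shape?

Input shape: (18, 274, 72, 123)
Output shape: (18, 274, 13, 10)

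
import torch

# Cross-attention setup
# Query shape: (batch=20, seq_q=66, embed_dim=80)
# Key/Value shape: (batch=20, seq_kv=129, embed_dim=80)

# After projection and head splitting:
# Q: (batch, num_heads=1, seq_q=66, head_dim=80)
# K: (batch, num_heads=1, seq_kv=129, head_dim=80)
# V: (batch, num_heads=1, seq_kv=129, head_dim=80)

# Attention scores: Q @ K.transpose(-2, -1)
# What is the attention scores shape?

Input shape: (20, 66, 80)
Output shape: (20, 1, 66, 129)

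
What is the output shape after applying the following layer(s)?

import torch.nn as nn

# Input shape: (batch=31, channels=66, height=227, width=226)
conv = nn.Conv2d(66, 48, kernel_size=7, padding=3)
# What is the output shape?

Input shape: (31, 66, 227, 226)
Output shape: (31, 48, 227, 226)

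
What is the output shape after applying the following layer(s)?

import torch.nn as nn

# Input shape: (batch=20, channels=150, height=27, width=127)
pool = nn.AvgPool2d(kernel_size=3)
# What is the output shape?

Input shape: (20, 150, 27, 127)
Output shape: (20, 150, 9, 42)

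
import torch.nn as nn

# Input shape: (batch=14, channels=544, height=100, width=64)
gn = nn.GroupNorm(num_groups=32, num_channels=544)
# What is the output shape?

Input shape: (14, 544, 100, 64)
Output shape: (14, 544, 100, 64)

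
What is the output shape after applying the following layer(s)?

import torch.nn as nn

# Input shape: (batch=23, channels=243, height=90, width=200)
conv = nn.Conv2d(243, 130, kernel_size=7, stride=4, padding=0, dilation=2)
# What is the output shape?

Input shape: (23, 243, 90, 200)
Output shape: (23, 130, 20, 47)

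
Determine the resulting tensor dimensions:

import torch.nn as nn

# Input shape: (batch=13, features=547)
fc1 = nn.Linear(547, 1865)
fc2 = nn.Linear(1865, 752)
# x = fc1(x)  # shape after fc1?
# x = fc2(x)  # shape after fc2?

Input shape: (13, 547)
  -> after fc1: (13, 1865)
Output shape: (13, 752)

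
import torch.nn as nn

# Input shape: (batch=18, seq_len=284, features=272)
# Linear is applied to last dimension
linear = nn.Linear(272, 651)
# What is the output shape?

Input shape: (18, 284, 272)
Output shape: (18, 284, 651)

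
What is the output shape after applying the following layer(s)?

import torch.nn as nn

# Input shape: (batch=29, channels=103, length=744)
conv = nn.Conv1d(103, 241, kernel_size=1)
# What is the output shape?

Input shape: (29, 103, 744)
Output shape: (29, 241, 744)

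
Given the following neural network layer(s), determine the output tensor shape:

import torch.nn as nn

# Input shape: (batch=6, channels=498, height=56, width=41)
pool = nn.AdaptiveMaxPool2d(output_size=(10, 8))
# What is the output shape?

Input shape: (6, 498, 56, 41)
Output shape: (6, 498, 10, 8)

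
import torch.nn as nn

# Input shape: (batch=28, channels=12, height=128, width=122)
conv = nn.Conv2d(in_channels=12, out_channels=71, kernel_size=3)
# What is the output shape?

Input shape: (28, 12, 128, 122)
Output shape: (28, 71, 126, 120)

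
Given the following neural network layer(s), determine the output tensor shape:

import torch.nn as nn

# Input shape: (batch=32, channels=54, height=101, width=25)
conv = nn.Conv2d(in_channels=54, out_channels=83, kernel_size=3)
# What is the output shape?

Input shape: (32, 54, 101, 25)
Output shape: (32, 83, 99, 23)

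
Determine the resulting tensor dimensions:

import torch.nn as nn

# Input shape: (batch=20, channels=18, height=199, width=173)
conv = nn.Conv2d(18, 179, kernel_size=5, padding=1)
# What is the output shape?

Input shape: (20, 18, 199, 173)
Output shape: (20, 179, 197, 171)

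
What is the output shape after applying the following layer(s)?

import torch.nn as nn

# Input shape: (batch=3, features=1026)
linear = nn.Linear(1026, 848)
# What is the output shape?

Input shape: (3, 1026)
Output shape: (3, 848)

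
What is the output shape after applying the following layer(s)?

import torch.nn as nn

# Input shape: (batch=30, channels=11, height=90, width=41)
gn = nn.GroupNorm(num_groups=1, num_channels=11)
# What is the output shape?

Input shape: (30, 11, 90, 41)
Output shape: (30, 11, 90, 41)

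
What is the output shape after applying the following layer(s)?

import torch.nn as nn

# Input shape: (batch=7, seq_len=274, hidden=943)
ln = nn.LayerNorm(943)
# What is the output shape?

Input shape: (7, 274, 943)
Output shape: (7, 274, 943)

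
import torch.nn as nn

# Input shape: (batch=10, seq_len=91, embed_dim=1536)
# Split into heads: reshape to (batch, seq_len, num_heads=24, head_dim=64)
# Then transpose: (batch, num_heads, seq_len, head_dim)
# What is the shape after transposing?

Input shape: (10, 91, 1536)
  -> after reshape: (10, 91, 24, 64)
Output shape: (10, 24, 91, 64)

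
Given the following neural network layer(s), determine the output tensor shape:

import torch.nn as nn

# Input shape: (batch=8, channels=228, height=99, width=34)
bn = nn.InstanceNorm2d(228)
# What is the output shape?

Input shape: (8, 228, 99, 34)
Output shape: (8, 228, 99, 34)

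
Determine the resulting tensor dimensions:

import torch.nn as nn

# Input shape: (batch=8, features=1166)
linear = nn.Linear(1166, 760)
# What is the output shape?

Input shape: (8, 1166)
Output shape: (8, 760)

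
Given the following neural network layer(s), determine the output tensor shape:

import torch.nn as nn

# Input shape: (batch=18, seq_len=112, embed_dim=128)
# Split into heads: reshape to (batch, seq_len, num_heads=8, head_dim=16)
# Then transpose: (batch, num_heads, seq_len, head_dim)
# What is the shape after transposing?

Input shape: (18, 112, 128)
  -> after reshape: (18, 112, 8, 16)
Output shape: (18, 8, 112, 16)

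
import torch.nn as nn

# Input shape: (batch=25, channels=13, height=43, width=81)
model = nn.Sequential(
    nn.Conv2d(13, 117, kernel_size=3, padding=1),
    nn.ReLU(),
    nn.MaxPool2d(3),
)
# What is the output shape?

Input shape: (25, 13, 43, 81)
  -> after Conv2d: (25, 117, 43, 81)
  -> after ReLU: (25, 117, 43, 81)
Output shape: (25, 117, 14, 27)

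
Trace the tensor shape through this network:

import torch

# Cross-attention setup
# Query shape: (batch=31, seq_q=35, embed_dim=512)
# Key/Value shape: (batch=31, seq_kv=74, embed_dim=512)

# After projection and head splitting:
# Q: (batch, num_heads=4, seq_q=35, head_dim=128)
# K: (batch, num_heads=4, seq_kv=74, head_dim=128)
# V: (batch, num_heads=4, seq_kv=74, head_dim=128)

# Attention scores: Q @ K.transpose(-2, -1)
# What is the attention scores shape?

Input shape: (31, 35, 512)
Output shape: (31, 4, 35, 74)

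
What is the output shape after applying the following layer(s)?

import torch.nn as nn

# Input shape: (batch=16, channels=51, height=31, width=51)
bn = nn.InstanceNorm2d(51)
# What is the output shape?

Input shape: (16, 51, 31, 51)
Output shape: (16, 51, 31, 51)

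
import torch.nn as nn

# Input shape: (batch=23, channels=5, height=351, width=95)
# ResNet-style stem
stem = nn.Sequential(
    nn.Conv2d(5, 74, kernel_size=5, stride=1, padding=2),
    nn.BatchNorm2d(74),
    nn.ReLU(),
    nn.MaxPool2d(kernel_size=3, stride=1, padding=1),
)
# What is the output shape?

Input shape: (23, 5, 351, 95)
  -> after Conv2d 5x5 stride=1: (23, 74, 351, 95)
Output shape: (23, 74, 351, 95)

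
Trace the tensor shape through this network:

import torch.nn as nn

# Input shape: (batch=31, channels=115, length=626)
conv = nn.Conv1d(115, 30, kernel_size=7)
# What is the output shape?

Input shape: (31, 115, 626)
Output shape: (31, 30, 620)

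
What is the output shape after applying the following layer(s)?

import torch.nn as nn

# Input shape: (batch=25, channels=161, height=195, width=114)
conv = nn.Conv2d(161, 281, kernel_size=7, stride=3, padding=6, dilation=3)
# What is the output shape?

Input shape: (25, 161, 195, 114)
Output shape: (25, 281, 63, 36)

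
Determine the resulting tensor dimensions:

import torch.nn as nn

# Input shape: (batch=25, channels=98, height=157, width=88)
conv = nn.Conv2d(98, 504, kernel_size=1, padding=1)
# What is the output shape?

Input shape: (25, 98, 157, 88)
Output shape: (25, 504, 159, 90)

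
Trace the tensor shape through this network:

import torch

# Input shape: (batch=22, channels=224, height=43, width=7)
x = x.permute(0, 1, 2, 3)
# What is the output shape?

Input shape: (22, 224, 43, 7)
Output shape: (22, 224, 43, 7)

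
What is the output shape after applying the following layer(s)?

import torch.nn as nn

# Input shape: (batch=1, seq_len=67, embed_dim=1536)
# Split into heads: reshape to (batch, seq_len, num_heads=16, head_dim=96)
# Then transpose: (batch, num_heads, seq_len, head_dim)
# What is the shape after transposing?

Input shape: (1, 67, 1536)
  -> after reshape: (1, 67, 16, 96)
Output shape: (1, 16, 67, 96)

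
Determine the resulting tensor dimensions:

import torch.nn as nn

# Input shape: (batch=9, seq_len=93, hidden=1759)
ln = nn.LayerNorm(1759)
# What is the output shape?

Input shape: (9, 93, 1759)
Output shape: (9, 93, 1759)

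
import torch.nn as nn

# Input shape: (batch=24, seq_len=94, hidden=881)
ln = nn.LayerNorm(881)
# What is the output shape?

Input shape: (24, 94, 881)
Output shape: (24, 94, 881)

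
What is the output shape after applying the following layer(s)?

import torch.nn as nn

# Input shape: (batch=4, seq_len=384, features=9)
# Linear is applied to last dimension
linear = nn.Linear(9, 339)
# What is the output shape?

Input shape: (4, 384, 9)
Output shape: (4, 384, 339)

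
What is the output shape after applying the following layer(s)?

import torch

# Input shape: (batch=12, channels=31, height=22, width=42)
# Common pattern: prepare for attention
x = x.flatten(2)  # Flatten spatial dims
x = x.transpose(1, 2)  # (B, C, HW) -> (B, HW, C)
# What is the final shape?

Input shape: (12, 31, 22, 42)
  -> after flatten(2): (12, 31, 924)
Output shape: (12, 924, 31)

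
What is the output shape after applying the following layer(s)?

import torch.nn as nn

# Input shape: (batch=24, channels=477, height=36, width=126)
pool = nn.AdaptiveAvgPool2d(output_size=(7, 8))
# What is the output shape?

Input shape: (24, 477, 36, 126)
Output shape: (24, 477, 7, 8)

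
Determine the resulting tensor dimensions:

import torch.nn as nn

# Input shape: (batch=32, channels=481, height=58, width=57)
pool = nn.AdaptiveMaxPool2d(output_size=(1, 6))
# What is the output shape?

Input shape: (32, 481, 58, 57)
Output shape: (32, 481, 1, 6)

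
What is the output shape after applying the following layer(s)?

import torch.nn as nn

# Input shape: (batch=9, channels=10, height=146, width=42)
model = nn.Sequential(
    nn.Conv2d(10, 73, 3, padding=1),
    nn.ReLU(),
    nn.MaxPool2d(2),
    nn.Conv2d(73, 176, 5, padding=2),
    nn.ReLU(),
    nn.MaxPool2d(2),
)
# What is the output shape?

Input shape: (9, 10, 146, 42)
  -> after first Conv2d: (9, 73, 146, 42)
  -> after first MaxPool2d: (9, 73, 73, 21)
  -> after second Conv2d: (9, 176, 73, 21)
Output shape: (9, 176, 36, 10)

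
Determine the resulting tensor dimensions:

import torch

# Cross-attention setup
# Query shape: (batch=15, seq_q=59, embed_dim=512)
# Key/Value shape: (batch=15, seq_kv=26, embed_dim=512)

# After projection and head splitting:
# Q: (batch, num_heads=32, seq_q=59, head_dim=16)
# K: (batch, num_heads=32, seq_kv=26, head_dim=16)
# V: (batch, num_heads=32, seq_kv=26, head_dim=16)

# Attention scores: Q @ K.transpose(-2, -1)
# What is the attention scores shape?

Input shape: (15, 59, 512)
Output shape: (15, 32, 59, 26)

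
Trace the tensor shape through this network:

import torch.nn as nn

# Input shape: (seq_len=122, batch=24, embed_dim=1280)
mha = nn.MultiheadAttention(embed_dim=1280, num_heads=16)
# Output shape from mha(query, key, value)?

Input shape: (122, 24, 1280)
Output shape: (122, 24, 1280)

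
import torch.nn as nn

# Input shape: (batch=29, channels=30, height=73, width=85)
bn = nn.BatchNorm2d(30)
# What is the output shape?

Input shape: (29, 30, 73, 85)
Output shape: (29, 30, 73, 85)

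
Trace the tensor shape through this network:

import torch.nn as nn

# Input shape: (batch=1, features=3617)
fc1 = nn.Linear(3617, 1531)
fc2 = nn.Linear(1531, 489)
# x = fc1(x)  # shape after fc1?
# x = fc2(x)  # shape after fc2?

Input shape: (1, 3617)
  -> after fc1: (1, 1531)
Output shape: (1, 489)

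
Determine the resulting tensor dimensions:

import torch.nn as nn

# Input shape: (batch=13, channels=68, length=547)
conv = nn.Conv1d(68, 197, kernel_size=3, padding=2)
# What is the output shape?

Input shape: (13, 68, 547)
Output shape: (13, 197, 549)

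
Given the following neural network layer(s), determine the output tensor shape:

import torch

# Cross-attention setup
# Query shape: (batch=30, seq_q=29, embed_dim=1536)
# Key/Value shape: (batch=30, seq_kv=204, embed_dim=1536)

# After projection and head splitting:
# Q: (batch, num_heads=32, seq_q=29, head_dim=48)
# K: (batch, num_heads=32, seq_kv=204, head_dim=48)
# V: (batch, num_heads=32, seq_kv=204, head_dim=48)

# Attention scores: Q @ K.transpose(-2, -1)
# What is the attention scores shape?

Input shape: (30, 29, 1536)
Output shape: (30, 32, 29, 204)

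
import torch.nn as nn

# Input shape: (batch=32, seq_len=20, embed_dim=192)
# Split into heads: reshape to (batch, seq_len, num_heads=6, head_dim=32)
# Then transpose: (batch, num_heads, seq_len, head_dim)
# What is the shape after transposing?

Input shape: (32, 20, 192)
  -> after reshape: (32, 20, 6, 32)
Output shape: (32, 6, 20, 32)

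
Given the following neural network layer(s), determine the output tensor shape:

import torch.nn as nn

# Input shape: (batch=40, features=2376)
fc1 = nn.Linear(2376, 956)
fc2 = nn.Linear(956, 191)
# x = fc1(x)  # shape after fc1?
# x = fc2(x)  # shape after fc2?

Input shape: (40, 2376)
  -> after fc1: (40, 956)
Output shape: (40, 191)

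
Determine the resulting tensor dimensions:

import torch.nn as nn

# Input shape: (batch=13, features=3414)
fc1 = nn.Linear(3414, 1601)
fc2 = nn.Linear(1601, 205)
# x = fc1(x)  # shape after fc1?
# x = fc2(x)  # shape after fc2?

Input shape: (13, 3414)
  -> after fc1: (13, 1601)
Output shape: (13, 205)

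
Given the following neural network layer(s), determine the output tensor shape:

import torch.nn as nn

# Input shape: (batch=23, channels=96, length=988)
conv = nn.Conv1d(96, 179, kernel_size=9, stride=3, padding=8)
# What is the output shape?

Input shape: (23, 96, 988)
Output shape: (23, 179, 332)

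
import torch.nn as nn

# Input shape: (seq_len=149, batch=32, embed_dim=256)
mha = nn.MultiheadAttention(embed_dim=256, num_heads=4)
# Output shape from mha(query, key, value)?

Input shape: (149, 32, 256)
Output shape: (149, 32, 256)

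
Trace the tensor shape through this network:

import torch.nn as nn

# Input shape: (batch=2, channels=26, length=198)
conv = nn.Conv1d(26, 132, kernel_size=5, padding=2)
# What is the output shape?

Input shape: (2, 26, 198)
Output shape: (2, 132, 198)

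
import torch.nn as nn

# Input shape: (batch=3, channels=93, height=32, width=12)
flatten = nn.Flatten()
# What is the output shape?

Input shape: (3, 93, 32, 12)
Output shape: (3, 35712)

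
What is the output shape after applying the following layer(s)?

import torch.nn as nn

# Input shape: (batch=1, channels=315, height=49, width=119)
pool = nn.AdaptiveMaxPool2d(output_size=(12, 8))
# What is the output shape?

Input shape: (1, 315, 49, 119)
Output shape: (1, 315, 12, 8)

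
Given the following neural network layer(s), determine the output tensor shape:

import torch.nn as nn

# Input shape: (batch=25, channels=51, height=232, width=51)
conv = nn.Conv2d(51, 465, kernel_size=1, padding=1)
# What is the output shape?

Input shape: (25, 51, 232, 51)
Output shape: (25, 465, 234, 53)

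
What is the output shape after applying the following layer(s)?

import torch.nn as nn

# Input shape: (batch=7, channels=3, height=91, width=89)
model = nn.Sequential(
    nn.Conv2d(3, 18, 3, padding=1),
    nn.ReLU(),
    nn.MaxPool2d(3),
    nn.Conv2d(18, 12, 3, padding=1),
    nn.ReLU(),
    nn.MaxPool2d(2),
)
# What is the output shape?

Input shape: (7, 3, 91, 89)
  -> after first Conv2d: (7, 18, 91, 89)
  -> after first MaxPool2d: (7, 18, 30, 29)
  -> after second Conv2d: (7, 12, 30, 29)
Output shape: (7, 12, 15, 14)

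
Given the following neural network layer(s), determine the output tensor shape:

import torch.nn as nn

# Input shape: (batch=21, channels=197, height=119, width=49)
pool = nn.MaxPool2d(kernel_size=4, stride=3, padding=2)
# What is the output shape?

Input shape: (21, 197, 119, 49)
Output shape: (21, 197, 40, 17)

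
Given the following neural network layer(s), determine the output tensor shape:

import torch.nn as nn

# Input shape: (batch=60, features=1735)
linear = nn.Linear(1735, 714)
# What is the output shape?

Input shape: (60, 1735)
Output shape: (60, 714)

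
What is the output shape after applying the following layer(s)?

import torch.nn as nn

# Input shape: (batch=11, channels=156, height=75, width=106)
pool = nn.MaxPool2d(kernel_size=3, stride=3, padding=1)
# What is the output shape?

Input shape: (11, 156, 75, 106)
Output shape: (11, 156, 25, 36)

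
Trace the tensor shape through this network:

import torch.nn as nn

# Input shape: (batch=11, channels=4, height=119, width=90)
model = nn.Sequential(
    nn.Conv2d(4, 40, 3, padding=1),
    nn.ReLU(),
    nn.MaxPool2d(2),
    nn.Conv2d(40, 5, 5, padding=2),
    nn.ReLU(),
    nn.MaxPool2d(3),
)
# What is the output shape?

Input shape: (11, 4, 119, 90)
  -> after first Conv2d: (11, 40, 119, 90)
  -> after first MaxPool2d: (11, 40, 59, 45)
  -> after second Conv2d: (11, 5, 59, 45)
Output shape: (11, 5, 19, 15)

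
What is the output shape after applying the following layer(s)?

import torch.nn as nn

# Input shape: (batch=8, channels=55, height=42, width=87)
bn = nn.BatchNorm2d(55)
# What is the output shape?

Input shape: (8, 55, 42, 87)
Output shape: (8, 55, 42, 87)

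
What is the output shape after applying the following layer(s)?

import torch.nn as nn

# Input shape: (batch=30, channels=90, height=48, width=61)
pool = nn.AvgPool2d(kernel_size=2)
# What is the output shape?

Input shape: (30, 90, 48, 61)
Output shape: (30, 90, 24, 30)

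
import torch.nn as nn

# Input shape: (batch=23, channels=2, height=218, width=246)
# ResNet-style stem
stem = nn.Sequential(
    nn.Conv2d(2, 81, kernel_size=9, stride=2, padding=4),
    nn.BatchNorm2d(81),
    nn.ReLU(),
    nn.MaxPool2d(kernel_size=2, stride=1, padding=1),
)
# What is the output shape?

Input shape: (23, 2, 218, 246)
  -> after Conv2d 9x9 stride=2: (23, 81, 109, 123)
Output shape: (23, 81, 110, 124)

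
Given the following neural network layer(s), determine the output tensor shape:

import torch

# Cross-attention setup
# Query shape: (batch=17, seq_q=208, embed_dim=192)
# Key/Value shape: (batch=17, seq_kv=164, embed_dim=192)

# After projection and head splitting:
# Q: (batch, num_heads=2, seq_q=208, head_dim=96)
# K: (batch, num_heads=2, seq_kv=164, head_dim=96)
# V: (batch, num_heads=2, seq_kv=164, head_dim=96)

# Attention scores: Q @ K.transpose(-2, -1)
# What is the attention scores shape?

Input shape: (17, 208, 192)
Output shape: (17, 2, 208, 164)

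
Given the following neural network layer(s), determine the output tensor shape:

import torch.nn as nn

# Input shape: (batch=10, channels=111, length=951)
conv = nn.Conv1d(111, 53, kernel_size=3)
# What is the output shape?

Input shape: (10, 111, 951)
Output shape: (10, 53, 949)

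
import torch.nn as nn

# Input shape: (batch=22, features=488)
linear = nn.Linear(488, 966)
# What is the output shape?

Input shape: (22, 488)
Output shape: (22, 966)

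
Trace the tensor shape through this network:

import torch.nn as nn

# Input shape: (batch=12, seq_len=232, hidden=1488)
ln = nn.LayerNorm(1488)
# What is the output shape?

Input shape: (12, 232, 1488)
Output shape: (12, 232, 1488)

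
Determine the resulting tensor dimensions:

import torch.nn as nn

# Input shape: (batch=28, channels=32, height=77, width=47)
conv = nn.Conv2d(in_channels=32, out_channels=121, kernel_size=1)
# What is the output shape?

Input shape: (28, 32, 77, 47)
Output shape: (28, 121, 77, 47)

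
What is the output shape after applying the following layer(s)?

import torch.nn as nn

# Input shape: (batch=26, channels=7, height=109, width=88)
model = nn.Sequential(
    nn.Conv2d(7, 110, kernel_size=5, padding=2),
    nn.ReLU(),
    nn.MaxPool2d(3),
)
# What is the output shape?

Input shape: (26, 7, 109, 88)
  -> after Conv2d: (26, 110, 109, 88)
  -> after ReLU: (26, 110, 109, 88)
Output shape: (26, 110, 36, 29)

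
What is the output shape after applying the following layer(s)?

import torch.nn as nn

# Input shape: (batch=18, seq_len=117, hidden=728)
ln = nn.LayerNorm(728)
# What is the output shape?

Input shape: (18, 117, 728)
Output shape: (18, 117, 728)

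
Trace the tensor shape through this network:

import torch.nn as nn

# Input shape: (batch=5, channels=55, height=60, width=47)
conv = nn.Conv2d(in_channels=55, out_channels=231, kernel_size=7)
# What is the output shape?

Input shape: (5, 55, 60, 47)
Output shape: (5, 231, 54, 41)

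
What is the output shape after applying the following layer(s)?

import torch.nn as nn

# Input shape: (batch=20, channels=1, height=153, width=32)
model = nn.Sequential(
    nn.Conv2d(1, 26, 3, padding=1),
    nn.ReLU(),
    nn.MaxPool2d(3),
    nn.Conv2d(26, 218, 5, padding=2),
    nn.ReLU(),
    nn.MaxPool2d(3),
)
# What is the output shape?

Input shape: (20, 1, 153, 32)
  -> after first Conv2d: (20, 26, 153, 32)
  -> after first MaxPool2d: (20, 26, 51, 10)
  -> after second Conv2d: (20, 218, 51, 10)
Output shape: (20, 218, 17, 3)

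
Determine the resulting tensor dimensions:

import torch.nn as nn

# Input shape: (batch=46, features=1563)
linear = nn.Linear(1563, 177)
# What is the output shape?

Input shape: (46, 1563)
Output shape: (46, 177)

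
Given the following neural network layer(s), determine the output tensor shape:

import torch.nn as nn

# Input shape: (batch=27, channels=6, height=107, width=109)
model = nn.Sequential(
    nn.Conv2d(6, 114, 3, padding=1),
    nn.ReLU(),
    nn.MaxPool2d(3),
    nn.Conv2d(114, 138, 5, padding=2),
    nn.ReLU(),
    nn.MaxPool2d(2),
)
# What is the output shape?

Input shape: (27, 6, 107, 109)
  -> after first Conv2d: (27, 114, 107, 109)
  -> after first MaxPool2d: (27, 114, 35, 36)
  -> after second Conv2d: (27, 138, 35, 36)
Output shape: (27, 138, 17, 18)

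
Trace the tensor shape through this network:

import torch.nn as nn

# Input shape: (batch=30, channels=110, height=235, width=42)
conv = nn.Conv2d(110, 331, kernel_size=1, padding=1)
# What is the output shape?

Input shape: (30, 110, 235, 42)
Output shape: (30, 331, 237, 44)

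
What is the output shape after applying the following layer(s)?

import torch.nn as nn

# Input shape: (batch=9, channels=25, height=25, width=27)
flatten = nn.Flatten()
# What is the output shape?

Input shape: (9, 25, 25, 27)
Output shape: (9, 16875)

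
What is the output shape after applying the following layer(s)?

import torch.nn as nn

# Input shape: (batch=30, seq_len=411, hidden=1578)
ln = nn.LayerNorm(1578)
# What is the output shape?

Input shape: (30, 411, 1578)
Output shape: (30, 411, 1578)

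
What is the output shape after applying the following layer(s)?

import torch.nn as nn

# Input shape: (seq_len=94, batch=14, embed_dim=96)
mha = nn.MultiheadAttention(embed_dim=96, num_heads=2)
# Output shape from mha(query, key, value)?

Input shape: (94, 14, 96)
Output shape: (94, 14, 96)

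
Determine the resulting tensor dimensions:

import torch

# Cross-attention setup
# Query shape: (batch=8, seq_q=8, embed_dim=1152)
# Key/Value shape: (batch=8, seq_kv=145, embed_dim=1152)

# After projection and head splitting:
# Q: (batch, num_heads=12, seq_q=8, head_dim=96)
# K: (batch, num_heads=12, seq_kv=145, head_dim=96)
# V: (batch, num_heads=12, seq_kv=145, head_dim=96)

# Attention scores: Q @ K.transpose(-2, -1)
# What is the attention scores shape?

Input shape: (8, 8, 1152)
Output shape: (8, 12, 8, 145)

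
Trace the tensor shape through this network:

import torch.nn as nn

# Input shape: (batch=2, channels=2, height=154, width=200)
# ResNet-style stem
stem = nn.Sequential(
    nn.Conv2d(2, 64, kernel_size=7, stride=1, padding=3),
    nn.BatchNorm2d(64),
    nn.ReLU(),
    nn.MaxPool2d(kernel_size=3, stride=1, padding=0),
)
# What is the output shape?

Input shape: (2, 2, 154, 200)
  -> after Conv2d 7x7 stride=1: (2, 64, 154, 200)
Output shape: (2, 64, 152, 198)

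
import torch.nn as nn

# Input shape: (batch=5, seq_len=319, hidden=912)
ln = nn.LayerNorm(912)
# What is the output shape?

Input shape: (5, 319, 912)
Output shape: (5, 319, 912)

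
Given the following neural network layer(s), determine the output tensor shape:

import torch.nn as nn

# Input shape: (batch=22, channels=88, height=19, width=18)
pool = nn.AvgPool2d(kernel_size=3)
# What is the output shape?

Input shape: (22, 88, 19, 18)
Output shape: (22, 88, 6, 6)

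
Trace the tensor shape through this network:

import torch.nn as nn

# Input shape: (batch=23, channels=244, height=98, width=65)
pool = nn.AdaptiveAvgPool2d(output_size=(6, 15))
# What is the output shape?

Input shape: (23, 244, 98, 65)
Output shape: (23, 244, 6, 15)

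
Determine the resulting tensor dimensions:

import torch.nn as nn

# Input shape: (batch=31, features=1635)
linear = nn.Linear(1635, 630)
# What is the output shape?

Input shape: (31, 1635)
Output shape: (31, 630)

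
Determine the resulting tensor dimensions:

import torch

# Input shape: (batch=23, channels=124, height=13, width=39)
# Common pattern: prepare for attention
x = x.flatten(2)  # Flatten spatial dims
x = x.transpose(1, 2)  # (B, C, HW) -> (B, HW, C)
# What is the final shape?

Input shape: (23, 124, 13, 39)
  -> after flatten(2): (23, 124, 507)
Output shape: (23, 507, 124)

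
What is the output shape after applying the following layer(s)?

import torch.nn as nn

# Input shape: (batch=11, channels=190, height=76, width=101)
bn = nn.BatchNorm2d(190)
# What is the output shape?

Input shape: (11, 190, 76, 101)
Output shape: (11, 190, 76, 101)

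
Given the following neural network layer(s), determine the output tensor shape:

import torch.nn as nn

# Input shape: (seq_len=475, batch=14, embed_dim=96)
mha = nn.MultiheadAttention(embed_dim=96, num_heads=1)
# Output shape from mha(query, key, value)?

Input shape: (475, 14, 96)
Output shape: (475, 14, 96)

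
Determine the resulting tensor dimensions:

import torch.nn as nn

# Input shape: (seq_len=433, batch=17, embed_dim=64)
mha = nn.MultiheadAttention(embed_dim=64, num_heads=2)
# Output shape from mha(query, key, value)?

Input shape: (433, 17, 64)
Output shape: (433, 17, 64)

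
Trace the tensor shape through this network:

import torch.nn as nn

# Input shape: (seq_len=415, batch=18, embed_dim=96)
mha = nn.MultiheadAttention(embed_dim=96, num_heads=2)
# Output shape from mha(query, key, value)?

Input shape: (415, 18, 96)
Output shape: (415, 18, 96)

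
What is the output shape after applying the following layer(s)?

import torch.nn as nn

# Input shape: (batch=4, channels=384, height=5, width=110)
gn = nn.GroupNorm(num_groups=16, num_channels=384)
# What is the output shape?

Input shape: (4, 384, 5, 110)
Output shape: (4, 384, 5, 110)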